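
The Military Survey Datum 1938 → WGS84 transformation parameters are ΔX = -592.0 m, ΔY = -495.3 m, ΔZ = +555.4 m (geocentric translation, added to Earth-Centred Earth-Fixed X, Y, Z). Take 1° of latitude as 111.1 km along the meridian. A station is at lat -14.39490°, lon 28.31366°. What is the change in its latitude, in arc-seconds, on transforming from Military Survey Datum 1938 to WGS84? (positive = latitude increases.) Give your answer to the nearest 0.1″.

Δφ = 11.3″

sin φ = -0.248604, cos φ = 0.968605, sin λ = 0.474298, cos λ = 0.880364.
North component: ΔN = −sin φ cos λ·ΔX − sin φ sin λ·ΔY + cos φ·ΔZ = −(-0.248604)(0.880364)(-592.0) − (-0.248604)(0.474298)(-495.3) + (0.968605)(555.4) = 350.00 m.
1° of latitude spans 111100 m, so Δφ = 350.00 / 111100 × 3600 = 11.341″.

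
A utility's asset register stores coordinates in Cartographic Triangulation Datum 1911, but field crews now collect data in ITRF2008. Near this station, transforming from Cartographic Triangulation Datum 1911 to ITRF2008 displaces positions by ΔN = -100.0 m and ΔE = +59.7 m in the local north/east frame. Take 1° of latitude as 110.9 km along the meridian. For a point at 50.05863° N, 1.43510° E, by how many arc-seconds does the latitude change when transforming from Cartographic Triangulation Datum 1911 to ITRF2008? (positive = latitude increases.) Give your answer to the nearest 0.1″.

Δφ = -3.2″

1° of latitude = 110.9 km, so Δφ = -100.0 / 110900 = -0.0009017° = -3.246″.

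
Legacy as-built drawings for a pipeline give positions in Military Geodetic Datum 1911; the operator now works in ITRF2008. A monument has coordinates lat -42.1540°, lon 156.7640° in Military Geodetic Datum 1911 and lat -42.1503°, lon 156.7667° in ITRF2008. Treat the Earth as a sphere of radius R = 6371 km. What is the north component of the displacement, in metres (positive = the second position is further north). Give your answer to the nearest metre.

Δφ = -42.1503° − -42.1540° = +0.0037°; Δλ = 156.7667° − 156.7640° = +0.0027°.
1° along a meridian = πR/180 = 111195 m.
ΔN = Δφ × 111195 = 411.4 m; ΔE = Δλ × 111195 × cos(-42.1540°) = +0.0027 × 111195 × 0.741344 = 222.6 m.

ΔN = 411 m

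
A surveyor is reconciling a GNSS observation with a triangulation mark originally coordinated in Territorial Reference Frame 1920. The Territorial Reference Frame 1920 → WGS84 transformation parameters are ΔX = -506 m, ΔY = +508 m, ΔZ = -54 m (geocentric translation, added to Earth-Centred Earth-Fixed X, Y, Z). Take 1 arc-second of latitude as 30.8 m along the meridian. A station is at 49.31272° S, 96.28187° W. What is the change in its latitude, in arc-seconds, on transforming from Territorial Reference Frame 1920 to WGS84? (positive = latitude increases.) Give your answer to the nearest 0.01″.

Δφ = -12.21″

sin φ = -0.758279, cos φ = 0.651930, sin λ = -0.993996, cos λ = -0.109420.
North component: ΔN = −sin φ cos λ·ΔX − sin φ sin λ·ΔY + cos φ·ΔZ = −(-0.758279)(-0.109420)(-506) − (-0.758279)(-0.993996)(508) + (0.651930)(-54) = -376.11 m.
1° of latitude spans 3600 × 30.80 = 110880 m, so Δφ = -376.11 / 110880 × 3600 = -12.211″.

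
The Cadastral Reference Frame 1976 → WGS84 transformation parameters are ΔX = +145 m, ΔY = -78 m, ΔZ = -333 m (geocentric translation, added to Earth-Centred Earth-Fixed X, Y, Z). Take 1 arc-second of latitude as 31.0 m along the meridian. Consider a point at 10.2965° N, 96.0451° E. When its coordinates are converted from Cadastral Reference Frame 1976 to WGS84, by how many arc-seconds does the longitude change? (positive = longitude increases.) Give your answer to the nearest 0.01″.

sin φ = 0.178742, cos φ = 0.983896, sin λ = 0.994439, cos λ = -0.105311.
East component: ΔE = −sin λ·ΔX + cos λ·ΔY = −(0.994439)(145) + (-0.105311)(-78) = -135.98 m.
1° of latitude spans 3600 × 31.00 = 111600 m; at latitude φ, 1° of longitude spans that × cos φ = 109802.8 m, so Δλ = -135.98 / 109802.8 × 3600 = -4.458″.

Δλ = -4.46″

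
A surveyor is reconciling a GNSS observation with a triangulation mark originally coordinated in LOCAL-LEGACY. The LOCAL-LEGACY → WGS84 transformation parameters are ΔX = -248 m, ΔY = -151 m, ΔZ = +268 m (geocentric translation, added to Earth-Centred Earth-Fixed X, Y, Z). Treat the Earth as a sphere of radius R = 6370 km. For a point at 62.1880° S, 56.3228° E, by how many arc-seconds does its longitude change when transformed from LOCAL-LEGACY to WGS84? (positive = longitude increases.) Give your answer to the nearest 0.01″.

Δλ = 8.51″

sin φ = -0.884483, cos φ = 0.466572, sin λ = 0.832175, cos λ = 0.554513.
East component: ΔE = −sin λ·ΔX + cos λ·ΔY = −(0.832175)(-248) + (0.554513)(-151) = 122.65 m.
1° of latitude spans πR/180 = 111177 m; at latitude φ, 1° of longitude spans that × cos φ = 51872.3 m, so Δλ = 122.65 / 51872.3 × 3600 = 8.512″.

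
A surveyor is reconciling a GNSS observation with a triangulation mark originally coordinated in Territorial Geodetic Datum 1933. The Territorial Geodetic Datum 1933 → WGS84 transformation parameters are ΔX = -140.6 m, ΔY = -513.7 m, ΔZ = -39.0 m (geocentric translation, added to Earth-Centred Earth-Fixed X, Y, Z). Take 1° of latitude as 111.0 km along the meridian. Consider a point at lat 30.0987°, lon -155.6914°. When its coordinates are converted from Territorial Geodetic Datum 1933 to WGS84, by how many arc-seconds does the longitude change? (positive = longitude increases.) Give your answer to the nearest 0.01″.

Δλ = 15.38″

sin φ = 0.501491, cos φ = 0.865163, sin λ = -0.411651, cos λ = -0.911341.
East component: ΔE = −sin λ·ΔX + cos λ·ΔY = −(-0.411651)(-140.6) + (-0.911341)(-513.7) = 410.28 m.
1° of latitude spans 111000 m; at latitude φ, 1° of longitude spans that × cos φ = 96033.1 m, so Δλ = 410.28 / 96033.1 × 3600 = 15.380″.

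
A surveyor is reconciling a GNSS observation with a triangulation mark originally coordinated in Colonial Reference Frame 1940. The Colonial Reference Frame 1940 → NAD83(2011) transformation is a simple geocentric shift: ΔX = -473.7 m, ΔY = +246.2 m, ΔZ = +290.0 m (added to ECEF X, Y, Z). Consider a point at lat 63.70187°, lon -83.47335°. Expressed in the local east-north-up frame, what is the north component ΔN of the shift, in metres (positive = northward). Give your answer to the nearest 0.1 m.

The local north axis is (−sin φ cos λ, −sin φ sin λ, cos φ), giving ΔN = 48.271 + 219.288 + 128.482 = 396.04 m.

ΔN = 396.0 m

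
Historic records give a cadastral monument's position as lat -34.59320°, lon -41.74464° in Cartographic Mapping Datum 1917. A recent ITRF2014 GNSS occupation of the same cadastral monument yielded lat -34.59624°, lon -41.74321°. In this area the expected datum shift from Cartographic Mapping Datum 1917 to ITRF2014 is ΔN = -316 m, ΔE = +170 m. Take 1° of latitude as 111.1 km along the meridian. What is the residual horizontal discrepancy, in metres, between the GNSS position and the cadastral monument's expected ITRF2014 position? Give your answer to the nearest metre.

Observed coordinate differences: Δφ = -0.00304°, Δλ = +0.00143°.
Converting to metres (1° lat = 111100 m, cos φ = 0.823204): observed ΔN = -337.7 m, observed ΔE = 130.8 m.
Subtracting the expected shift leaves a residual of -337.7 − (-316) = -21.7 m north and 130.8 − (170) = -39.2 m east.
Residual distance = √((-21.7)² + (-39.2)²) = 44.8 m.

45 m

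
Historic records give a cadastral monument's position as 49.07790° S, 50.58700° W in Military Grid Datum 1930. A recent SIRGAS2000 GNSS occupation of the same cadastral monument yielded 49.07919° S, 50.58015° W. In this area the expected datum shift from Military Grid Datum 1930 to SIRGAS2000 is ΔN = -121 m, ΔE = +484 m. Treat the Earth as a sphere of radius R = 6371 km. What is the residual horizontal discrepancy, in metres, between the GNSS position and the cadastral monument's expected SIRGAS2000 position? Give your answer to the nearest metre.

Observed coordinate differences: Δφ = -0.00129°, Δλ = +0.00685°.
Converting to metres (1° lat = 111195 m, cos φ = 0.655032): observed ΔN = -143.4 m, observed ΔE = 498.9 m.
Subtracting the expected shift leaves a residual of -143.4 − (-121) = -22.4 m north and 498.9 − (484) = 14.9 m east.
Residual distance = √((-22.4)² + 14.9²) = 27.0 m.

27 m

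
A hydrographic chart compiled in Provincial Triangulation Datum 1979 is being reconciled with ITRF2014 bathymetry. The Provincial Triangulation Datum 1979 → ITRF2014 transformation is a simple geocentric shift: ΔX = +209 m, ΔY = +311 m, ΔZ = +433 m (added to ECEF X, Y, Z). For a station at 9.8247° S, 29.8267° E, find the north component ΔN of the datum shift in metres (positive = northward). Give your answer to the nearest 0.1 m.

ΔN = 484.0 m

At φ = -9.8247°, λ = 29.8267°: sin φ = -0.170634, cos φ = 0.985334, sin λ = 0.497378, cos λ = 0.867534.
ΔN = −sin φ cos λ·ΔX − sin φ sin λ·ΔY + cos φ·ΔZ = −(-0.170634)(0.867534)(209) − (-0.170634)(0.497378)(311) + (0.985334)(433) = 483.98 m.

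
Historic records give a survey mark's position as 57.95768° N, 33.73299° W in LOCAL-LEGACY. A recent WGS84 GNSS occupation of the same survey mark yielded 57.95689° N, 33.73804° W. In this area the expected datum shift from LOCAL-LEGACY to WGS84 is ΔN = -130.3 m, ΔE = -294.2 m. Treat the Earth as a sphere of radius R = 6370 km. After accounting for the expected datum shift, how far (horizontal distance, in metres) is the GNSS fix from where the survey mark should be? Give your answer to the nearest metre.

Observed coordinate differences: Δφ = -0.00079°, Δλ = -0.00505°.
Converting to metres (1° lat = 111177 m, cos φ = 0.530546): observed ΔN = -87.8 m, observed ΔE = -297.9 m.
Subtracting the expected shift leaves a residual of -87.8 − (-130.3) = 42.5 m north and -297.9 − (-294.2) = -3.7 m east.
Residual distance = √(42.5² + (-3.7)²) = 42.6 m.

43 m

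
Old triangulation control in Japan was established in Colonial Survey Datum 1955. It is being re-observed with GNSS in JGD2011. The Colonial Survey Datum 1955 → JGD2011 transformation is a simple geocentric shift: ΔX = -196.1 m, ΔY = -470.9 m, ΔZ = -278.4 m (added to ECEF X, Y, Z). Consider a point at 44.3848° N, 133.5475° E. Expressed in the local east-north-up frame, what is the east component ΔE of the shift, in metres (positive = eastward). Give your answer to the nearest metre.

At φ = 44.3848°, λ = 133.5475°: sin φ = 0.699474, cos φ = 0.714658, sin λ = 0.724803, cos λ = -0.688956.
ΔE = −sin λ·ΔX + cos λ·ΔY = −(0.724803)·(-196.1) + (-0.688956)·(-470.9) = 466.56 m.

ΔE = 467 m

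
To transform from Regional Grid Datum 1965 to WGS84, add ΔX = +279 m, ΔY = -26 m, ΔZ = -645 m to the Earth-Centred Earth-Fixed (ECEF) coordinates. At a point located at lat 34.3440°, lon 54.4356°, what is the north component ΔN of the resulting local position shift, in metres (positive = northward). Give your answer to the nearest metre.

ΔN = -612 m

At φ = 34.3440°, λ = 54.4356°: sin φ = 0.564160, cos φ = 0.825665, sin λ = 0.813462, cos λ = 0.581618.
ΔN = −sin φ cos λ·ΔX − sin φ sin λ·ΔY + cos φ·ΔZ = −(0.564160)(0.581618)(279) − (0.564160)(0.813462)(-26) + (0.825665)(-645) = -612.17 m.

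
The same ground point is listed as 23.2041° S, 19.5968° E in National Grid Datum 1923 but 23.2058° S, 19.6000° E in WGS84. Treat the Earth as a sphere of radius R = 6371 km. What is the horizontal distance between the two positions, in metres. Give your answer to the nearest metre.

378 m

Δφ = -23.2058° − -23.2041° = -0.0017°; Δλ = 19.6000° − 19.5968° = +0.0032°.
1° along a meridian = πR/180 = 111195 m.
ΔN = Δφ × 111195 = -189.0 m; ΔE = Δλ × 111195 × cos(-23.2041°) = +0.0032 × 111195 × 0.919107 = 327.0 m.
Distance = √(ΔE² + ΔN²) = √(327.0² + (-189.0)²) = 377.7 m.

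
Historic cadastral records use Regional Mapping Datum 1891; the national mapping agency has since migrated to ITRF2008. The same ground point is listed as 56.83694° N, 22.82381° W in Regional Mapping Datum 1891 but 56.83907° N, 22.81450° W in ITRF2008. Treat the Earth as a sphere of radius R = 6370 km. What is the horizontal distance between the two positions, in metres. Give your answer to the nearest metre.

Δφ = 56.83907° − 56.83694° = +0.00213°; Δλ = -22.81450° − -22.82381° = +0.00931°.
1° along a meridian = πR/180 = 111177 m.
ΔN = Δφ × 111177 = 236.8 m; ΔE = Δλ × 111177 × cos(56.83694°) = +0.00931 × 111177 × 0.547024 = 566.2 m.
Distance = √(ΔE² + ΔN²) = √(566.2² + 236.8²) = 613.7 m.

614 m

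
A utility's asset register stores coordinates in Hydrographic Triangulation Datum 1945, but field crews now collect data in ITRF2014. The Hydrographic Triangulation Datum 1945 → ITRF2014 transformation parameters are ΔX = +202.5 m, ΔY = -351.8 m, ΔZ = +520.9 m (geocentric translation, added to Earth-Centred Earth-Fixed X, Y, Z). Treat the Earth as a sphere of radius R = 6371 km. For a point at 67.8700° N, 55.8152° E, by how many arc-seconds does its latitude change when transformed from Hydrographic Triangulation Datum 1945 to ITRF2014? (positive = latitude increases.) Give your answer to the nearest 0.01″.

sin φ = 0.926332, cos φ = 0.376709, sin λ = 0.827230, cos λ = 0.561864.
North component: ΔN = −sin φ cos λ·ΔX − sin φ sin λ·ΔY + cos φ·ΔZ = −(0.926332)(0.561864)(202.5) − (0.926332)(0.827230)(-351.8) + (0.376709)(520.9) = 360.41 m.
1° of latitude spans πR/180 = 111195 m, so Δφ = 360.41 / 111195 × 3600 = 11.669″.

Δφ = 11.67″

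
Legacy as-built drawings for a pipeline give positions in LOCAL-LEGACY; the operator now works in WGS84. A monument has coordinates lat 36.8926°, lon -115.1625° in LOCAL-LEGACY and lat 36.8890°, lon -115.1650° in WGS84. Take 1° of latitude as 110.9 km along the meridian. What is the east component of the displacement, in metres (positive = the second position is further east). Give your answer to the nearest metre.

Δφ = 36.8890° − 36.8926° = -0.0036°; Δλ = -115.1650° − -115.1625° = -0.0025°.
ΔN = Δφ × 110900 = -399.2 m; ΔE = Δλ × 110900 × cos(36.8926°) = -0.0025 × 110900 × 0.799762 = -221.7 m.

ΔE = -222 m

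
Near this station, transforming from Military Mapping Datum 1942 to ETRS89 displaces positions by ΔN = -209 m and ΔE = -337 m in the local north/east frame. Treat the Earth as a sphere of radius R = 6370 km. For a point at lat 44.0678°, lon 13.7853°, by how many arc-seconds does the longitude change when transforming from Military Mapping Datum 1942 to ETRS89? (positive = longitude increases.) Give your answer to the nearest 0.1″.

Δλ = -15.2″

At latitude 44.0678°, cos φ = 0.718517.
One radian of longitude at latitude φ spans R cos φ, so Δλ = ΔE / (R cos φ) = -337.0 / (6370000 × 0.718517) = -7.3630e-05 rad = -15.187″.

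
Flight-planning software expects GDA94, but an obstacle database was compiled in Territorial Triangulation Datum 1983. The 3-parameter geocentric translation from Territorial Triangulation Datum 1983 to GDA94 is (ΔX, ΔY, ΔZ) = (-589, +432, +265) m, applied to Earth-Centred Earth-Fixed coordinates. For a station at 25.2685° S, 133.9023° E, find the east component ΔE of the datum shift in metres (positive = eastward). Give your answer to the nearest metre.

At φ = -25.2685°, λ = 133.9023°: sin φ = -0.426861, cos φ = 0.904317, sin λ = 0.720523, cos λ = -0.693431.
ΔE = −sin λ·ΔX + cos λ·ΔY = −(0.720523)·(-589) + (-0.693431)·(432) = 124.83 m.

ΔE = 125 m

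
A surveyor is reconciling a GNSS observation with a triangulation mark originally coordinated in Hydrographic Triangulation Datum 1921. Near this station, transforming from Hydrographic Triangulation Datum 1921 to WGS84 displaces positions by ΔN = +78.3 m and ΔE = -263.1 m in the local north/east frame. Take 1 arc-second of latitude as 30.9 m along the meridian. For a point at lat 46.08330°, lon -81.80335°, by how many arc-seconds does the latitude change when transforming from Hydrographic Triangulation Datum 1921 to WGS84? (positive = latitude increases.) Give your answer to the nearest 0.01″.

1″ of latitude = 30.90 m, so Δφ = 78.3 / 30.90 = 2.534″.

Δφ = 2.53″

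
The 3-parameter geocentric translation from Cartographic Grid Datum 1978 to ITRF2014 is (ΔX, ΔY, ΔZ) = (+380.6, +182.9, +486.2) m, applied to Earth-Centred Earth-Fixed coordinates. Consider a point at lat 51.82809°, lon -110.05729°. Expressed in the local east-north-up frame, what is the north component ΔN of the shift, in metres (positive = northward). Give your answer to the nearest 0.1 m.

The local north axis is (−sin φ cos λ, −sin φ sin λ, cos φ), giving ΔN = 102.618 + 135.068 + 300.483 = 538.17 m.

ΔN = 538.2 m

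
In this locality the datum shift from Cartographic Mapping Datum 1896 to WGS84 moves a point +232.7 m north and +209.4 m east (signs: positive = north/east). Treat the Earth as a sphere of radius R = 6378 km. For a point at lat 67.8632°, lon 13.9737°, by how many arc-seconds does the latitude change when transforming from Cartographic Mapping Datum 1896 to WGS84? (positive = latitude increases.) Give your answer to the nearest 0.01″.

On a sphere of radius R, 1 rad of latitude = R, so Δφ = ΔN / R = 232.7 / 6378000 = 3.6485e-05 rad = 7.526″.

Δφ = 7.53″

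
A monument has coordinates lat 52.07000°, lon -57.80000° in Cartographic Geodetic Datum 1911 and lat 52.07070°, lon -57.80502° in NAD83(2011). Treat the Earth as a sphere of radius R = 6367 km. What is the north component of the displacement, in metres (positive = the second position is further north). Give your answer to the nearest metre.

ΔN = 78 m

Δφ = 52.07070° − 52.07000° = +0.00070°; Δλ = -57.80502° − -57.80000° = -0.00502°.
1° along a meridian = πR/180 = 111125 m.
ΔN = Δφ × 111125 = 77.8 m; ΔE = Δλ × 111125 × cos(52.07000°) = -0.00502 × 111125 × 0.614698 = -342.9 m.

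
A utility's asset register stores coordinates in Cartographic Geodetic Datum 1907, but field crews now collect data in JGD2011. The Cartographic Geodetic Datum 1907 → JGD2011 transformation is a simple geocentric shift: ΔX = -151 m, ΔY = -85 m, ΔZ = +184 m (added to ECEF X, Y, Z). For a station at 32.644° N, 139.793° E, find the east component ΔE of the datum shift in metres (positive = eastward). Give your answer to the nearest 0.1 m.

At φ = 32.644°, λ = 139.793°: sin φ = 0.539418, cos φ = 0.842038, sin λ = 0.645551, cos λ = -0.763717.
ΔE = −sin λ·ΔX + cos λ·ΔY = −(0.645551)·(-151) + (-0.763717)·(-85) = 162.39 m.

ΔE = 162.4 m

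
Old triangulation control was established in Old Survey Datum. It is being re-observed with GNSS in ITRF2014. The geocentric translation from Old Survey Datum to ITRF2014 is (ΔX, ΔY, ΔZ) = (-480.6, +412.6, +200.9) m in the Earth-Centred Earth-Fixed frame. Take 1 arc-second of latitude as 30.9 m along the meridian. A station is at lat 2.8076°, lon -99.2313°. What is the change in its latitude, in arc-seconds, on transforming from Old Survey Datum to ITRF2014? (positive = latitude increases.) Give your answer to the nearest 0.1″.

sin φ = 0.048982, cos φ = 0.998800, sin λ = -0.987049, cos λ = -0.160420.
North component: ΔN = −sin φ cos λ·ΔX − sin φ sin λ·ΔY + cos φ·ΔZ = −(0.048982)(-0.160420)(-480.6) − (0.048982)(-0.987049)(412.6) + (0.998800)(200.9) = 216.83 m.
1° of latitude spans 3600 × 30.90 = 111240 m, so Δφ = 216.83 / 111240 × 3600 = 7.017″.

Δφ = 7.0″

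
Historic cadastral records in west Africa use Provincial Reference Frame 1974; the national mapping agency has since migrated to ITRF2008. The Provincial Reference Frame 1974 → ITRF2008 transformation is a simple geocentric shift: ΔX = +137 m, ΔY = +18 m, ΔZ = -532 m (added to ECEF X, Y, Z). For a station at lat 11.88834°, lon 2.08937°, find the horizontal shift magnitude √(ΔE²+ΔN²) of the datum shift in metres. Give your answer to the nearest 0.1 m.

At φ = 11.88834°, λ = 2.08937°: sin φ = 0.206005, cos φ = 0.978551, sin λ = 0.036458, cos λ = 0.999335.
ΔE = −sin λ·ΔX + cos λ·ΔY = −(0.036458)·(137) + (0.999335)·(18) = 12.99 m.
ΔN = −sin φ cos λ·ΔX − sin φ sin λ·ΔY + cos φ·ΔZ = −(0.206005)(0.999335)(137) − (0.206005)(0.036458)(18) + (0.978551)(-532) = -548.93 m.
Horizontal magnitude = √(ΔE² + ΔN²) = √(12.99² + (-548.93)²) = 549.08 m.

549.1 m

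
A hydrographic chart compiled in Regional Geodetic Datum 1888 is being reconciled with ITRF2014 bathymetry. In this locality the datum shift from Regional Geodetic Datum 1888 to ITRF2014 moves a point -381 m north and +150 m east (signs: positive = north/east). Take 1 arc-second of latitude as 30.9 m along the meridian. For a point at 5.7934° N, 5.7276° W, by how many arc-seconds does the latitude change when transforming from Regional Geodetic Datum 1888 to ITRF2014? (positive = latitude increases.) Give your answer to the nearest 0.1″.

1″ of latitude = 30.90 m, so Δφ = -381.0 / 30.90 = -12.330″.

Δφ = -12.3″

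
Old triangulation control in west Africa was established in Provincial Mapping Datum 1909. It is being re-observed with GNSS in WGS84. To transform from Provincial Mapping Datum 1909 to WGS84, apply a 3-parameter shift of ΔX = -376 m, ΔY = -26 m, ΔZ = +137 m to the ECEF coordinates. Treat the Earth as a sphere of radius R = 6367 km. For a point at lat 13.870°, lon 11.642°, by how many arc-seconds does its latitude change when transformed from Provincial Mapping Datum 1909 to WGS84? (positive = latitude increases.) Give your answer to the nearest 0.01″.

sin φ = 0.239720, cos φ = 0.970842, sin λ = 0.201796, cos λ = 0.979428.
North component: ΔN = −sin φ cos λ·ΔX − sin φ sin λ·ΔY + cos φ·ΔZ = −(0.239720)(0.979428)(-376) − (0.239720)(0.201796)(-26) + (0.970842)(137) = 222.54 m.
1° of latitude spans πR/180 = 111125 m, so Δφ = 222.54 / 111125 × 3600 = 7.209″.

Δφ = 7.21″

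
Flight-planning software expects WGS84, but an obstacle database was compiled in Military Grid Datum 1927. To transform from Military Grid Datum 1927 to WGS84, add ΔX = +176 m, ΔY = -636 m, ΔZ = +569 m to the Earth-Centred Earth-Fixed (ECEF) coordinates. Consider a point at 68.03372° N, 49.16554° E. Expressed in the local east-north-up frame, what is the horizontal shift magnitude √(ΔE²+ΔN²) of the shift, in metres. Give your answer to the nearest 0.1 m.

At φ = 68.03372°, λ = 49.16554°: sin φ = 0.927404, cos φ = 0.374061, sin λ = 0.756602, cos λ = 0.653876.
ΔE = −sin λ·ΔX + cos λ·ΔY = −(0.756602)·(176) + (0.653876)·(-636) = -549.03 m.
ΔN = −sin φ cos λ·ΔX − sin φ sin λ·ΔY + cos φ·ΔZ = −(0.927404)(0.653876)(176) − (0.927404)(0.756602)(-636) + (0.374061)(569) = 552.38 m.
Horizontal magnitude = √(ΔE² + ΔN²) = √((-549.03)² + 552.38²) = 778.82 m.

778.8 m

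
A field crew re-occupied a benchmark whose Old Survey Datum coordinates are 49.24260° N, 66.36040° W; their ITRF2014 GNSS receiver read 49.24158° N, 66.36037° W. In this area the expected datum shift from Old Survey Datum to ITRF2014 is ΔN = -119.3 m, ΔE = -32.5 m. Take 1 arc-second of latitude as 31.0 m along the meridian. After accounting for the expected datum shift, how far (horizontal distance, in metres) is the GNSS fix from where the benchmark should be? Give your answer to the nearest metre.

35 m

Observed coordinate differences: Δφ = -0.00102°, Δλ = +0.00003°.
Converting to metres (1° lat = 111600 m, cos φ = 0.652858): observed ΔN = -113.8 m, observed ΔE = 2.2 m.
Subtracting the expected shift leaves a residual of -113.8 − (-119.3) = 5.5 m north and 2.2 − (-32.5) = 34.7 m east.
Residual distance = √(5.5² + 34.7²) = 35.1 m.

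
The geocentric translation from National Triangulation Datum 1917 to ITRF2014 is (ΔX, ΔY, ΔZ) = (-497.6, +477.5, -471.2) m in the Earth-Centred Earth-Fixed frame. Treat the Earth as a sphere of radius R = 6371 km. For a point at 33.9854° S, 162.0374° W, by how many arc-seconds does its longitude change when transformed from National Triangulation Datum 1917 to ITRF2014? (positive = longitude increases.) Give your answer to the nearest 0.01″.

Δλ = -23.73″

sin φ = -0.558982, cos φ = 0.829180, sin λ = -0.308396, cos λ = -0.951258.
East component: ΔE = −sin λ·ΔX + cos λ·ΔY = −(-0.308396)(-497.6) + (-0.951258)(477.5) = -607.68 m.
1° of latitude spans πR/180 = 111195 m; at latitude φ, 1° of longitude spans that × cos φ = 92200.6 m, so Δλ = -607.68 / 92200.6 × 3600 = -23.727″.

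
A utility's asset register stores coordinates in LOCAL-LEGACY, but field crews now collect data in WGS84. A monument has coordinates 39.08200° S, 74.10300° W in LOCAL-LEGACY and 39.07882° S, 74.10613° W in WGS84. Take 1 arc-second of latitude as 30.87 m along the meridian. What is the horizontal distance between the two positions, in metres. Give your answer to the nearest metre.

Δφ = -39.07882° − -39.08200° = +0.00318°; Δλ = -74.10613° − -74.10300° = -0.00313°.
1° of latitude = 3600 × 30.87 = 111132 m.
ΔN = Δφ × 111132 = 353.4 m; ΔE = Δλ × 111132 × cos(-39.08200°) = -0.00313 × 111132 × 0.776245 = -270.0 m.
Distance = √(ΔE² + ΔN²) = √((-270.0)² + 353.4²) = 444.7 m.

445 m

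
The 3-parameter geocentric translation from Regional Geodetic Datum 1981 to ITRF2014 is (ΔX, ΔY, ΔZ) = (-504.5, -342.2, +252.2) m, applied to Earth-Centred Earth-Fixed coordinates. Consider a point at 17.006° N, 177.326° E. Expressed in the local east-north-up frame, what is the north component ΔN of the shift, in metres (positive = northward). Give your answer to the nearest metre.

ΔN = 98 m

At φ = 17.006°, λ = 177.326°: sin φ = 0.292472, cos φ = 0.956274, sin λ = 0.046653, cos λ = -0.998911.
ΔN = −sin φ cos λ·ΔX − sin φ sin λ·ΔY + cos φ·ΔZ = −(0.292472)(-0.998911)(-504.5) − (0.292472)(0.046653)(-342.2) + (0.956274)(252.2) = 98.45 m.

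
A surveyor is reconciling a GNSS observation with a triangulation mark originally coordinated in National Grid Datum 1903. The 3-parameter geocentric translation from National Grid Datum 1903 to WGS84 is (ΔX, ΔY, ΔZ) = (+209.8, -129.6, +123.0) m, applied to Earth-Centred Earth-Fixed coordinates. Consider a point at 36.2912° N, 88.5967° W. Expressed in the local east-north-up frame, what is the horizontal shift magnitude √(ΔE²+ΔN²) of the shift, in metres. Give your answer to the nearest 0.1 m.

At φ = 36.2912°, λ = -88.5967°: sin φ = 0.591889, cos φ = 0.806019, sin λ = -0.999700, cos λ = 0.024490.
ΔE = −sin λ·ΔX + cos λ·ΔY = −(-0.999700)·(209.8) + (0.024490)·(-129.6) = 206.56 m.
ΔN = −sin φ cos λ·ΔX − sin φ sin λ·ΔY + cos φ·ΔZ = −(0.591889)(0.024490)(209.8) − (0.591889)(-0.999700)(-129.6) + (0.806019)(123.0) = 19.41 m.
Horizontal magnitude = √(ΔE² + ΔN²) = √(206.56² + 19.41²) = 207.47 m.

207.5 m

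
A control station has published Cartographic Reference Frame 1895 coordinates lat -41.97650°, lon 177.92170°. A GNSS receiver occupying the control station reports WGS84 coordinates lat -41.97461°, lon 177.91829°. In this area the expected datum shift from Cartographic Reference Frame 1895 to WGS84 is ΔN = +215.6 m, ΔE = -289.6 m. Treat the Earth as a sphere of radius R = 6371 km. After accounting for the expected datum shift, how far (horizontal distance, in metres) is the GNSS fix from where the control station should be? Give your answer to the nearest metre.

Observed coordinate differences: Δφ = +0.00189°, Δλ = -0.00341°.
Converting to metres (1° lat = 111195 m, cos φ = 0.743419): observed ΔN = 210.2 m, observed ΔE = -281.9 m.
Subtracting the expected shift leaves a residual of 210.2 − (215.6) = -5.4 m north and -281.9 − (-289.6) = 7.7 m east.
Residual distance = √((-5.4)² + 7.7²) = 9.4 m.

9 m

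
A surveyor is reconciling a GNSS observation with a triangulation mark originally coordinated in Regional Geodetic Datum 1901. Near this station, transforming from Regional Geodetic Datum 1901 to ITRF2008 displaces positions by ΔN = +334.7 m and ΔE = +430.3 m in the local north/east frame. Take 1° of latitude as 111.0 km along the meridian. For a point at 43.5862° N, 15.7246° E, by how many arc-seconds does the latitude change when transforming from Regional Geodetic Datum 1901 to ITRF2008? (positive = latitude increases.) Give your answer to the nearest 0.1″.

Δφ = 10.9″

1° of latitude = 111.0 km, so Δφ = 334.7 / 111000 = 0.0030153° = 10.855″.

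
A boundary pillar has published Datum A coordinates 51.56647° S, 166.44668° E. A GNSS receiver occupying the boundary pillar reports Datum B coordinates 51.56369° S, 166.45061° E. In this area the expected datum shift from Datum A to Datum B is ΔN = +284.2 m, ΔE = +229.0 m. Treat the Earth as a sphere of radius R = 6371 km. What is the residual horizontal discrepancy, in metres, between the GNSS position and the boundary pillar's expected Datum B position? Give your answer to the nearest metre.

Observed coordinate differences: Δφ = +0.00278°, Δλ = +0.00393°.
Converting to metres (1° lat = 111195 m, cos φ = 0.621606): observed ΔN = 309.1 m, observed ΔE = 271.6 m.
Subtracting the expected shift leaves a residual of 309.1 − (284.2) = 24.9 m north and 271.6 − (229.0) = 42.6 m east.
Residual distance = √(24.9² + 42.6²) = 49.4 m.

49 m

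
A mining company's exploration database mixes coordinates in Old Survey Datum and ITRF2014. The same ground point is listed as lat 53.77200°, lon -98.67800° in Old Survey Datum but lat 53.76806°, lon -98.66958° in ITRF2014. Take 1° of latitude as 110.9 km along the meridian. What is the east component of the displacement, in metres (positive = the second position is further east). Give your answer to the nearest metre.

Δφ = 53.76806° − 53.77200° = -0.00394°; Δλ = -98.66958° − -98.67800° = +0.00842°.
ΔN = Δφ × 110900 = -436.9 m; ΔE = Δλ × 110900 × cos(53.77200°) = +0.00842 × 110900 × 0.591000 = 551.9 m.

ΔE = 552 m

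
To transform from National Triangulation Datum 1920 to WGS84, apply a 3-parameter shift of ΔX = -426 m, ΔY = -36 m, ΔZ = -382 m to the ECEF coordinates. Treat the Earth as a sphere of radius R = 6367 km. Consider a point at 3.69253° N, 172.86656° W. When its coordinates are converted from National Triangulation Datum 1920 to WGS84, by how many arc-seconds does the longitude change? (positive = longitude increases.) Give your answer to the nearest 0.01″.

sin φ = 0.064402, cos φ = 0.997924, sin λ = -0.124181, cos λ = -0.992260.
East component: ΔE = −sin λ·ΔX + cos λ·ΔY = −(-0.124181)(-426) + (-0.992260)(-36) = -17.18 m.
1° of latitude spans πR/180 = 111125 m; at latitude φ, 1° of longitude spans that × cos φ = 110894.4 m, so Δλ = -17.18 / 110894.4 × 3600 = -0.558″.

Δλ = -0.56″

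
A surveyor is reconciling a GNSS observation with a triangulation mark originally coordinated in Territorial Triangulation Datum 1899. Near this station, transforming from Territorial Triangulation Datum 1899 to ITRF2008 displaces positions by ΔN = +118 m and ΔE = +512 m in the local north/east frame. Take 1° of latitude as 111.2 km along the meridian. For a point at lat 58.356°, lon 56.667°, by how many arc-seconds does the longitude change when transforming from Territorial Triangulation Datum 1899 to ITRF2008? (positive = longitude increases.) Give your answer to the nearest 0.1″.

Δλ = 31.6″

At latitude 58.356°, cos φ = 0.524640.
1° of longitude at this latitude = 111.2 × cos φ = 58.34 km, so Δλ = 512.0 / 58339.9 = 0.0087761° = 31.594″.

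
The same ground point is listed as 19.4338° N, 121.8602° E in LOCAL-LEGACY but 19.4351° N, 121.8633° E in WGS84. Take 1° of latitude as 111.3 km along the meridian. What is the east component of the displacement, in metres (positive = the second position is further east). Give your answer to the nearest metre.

ΔE = 325 m

Δφ = 19.4351° − 19.4338° = +0.0013°; Δλ = 121.8633° − 121.8602° = +0.0031°.
ΔN = Δφ × 111300 = 144.7 m; ΔE = Δλ × 111300 × cos(19.4338°) = +0.0031 × 111300 × 0.943027 = 325.4 m.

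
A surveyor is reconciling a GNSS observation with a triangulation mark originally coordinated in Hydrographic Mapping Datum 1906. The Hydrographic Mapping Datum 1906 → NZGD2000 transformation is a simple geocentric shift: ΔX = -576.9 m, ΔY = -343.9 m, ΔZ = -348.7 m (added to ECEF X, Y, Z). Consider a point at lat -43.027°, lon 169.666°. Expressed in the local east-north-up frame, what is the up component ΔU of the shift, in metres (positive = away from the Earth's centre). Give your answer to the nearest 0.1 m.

At φ = -43.027°, λ = 169.666°: sin φ = -0.682343, cos φ = 0.731032, sin λ = 0.179386, cos λ = -0.983779.
ΔU = cos φ cos λ·ΔX + cos φ sin λ·ΔY + sin φ·ΔZ = (0.731032)(-0.983779)(-576.9) + (0.731032)(0.179386)(-343.9) + (-0.682343)(-348.7) = 607.73 m.

ΔU = 607.7 m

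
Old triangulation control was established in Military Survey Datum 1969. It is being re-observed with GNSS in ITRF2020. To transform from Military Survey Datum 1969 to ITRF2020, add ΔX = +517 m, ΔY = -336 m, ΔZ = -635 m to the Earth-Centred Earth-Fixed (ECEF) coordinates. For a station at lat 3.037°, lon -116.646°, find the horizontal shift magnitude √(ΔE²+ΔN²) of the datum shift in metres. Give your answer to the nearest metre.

At φ = 3.037°, λ = -116.646°: sin φ = 0.052981, cos φ = 0.998596, sin λ = -0.893794, cos λ = -0.448477.
ΔE = −sin λ·ΔX + cos λ·ΔY = −(-0.893794)·(517) + (-0.448477)·(-336) = 612.78 m.
ΔN = −sin φ cos λ·ΔX − sin φ sin λ·ΔY + cos φ·ΔZ = −(0.052981)(-0.448477)(517) − (0.052981)(-0.893794)(-336) + (0.998596)(-635) = -637.73 m.
Horizontal magnitude = √(ΔE² + ΔN²) = √(612.78² + (-637.73)²) = 884.42 m.

884 m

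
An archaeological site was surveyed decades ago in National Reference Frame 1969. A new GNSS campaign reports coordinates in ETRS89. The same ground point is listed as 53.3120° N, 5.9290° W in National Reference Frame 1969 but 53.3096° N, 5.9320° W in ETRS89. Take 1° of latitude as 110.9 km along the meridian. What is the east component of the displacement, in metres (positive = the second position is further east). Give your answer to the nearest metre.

ΔE = -199 m

Δφ = 53.3096° − 53.3120° = -0.0024°; Δλ = -5.9320° − -5.9290° = -0.0030°.
ΔN = Δφ × 110900 = -266.2 m; ΔE = Δλ × 110900 × cos(53.3120°) = -0.0030 × 110900 × 0.597457 = -198.8 m.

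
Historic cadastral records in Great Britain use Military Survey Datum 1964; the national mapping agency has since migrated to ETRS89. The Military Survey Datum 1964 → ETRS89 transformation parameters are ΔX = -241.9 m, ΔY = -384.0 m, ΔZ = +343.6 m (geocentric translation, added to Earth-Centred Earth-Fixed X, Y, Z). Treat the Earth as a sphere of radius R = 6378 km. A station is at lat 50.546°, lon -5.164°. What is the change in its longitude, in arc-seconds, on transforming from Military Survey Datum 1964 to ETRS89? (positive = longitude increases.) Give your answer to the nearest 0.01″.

Δλ = -20.57″

sin φ = 0.772135, cos φ = 0.635459, sin λ = -0.090007, cos λ = 0.995941.
East component: ΔE = −sin λ·ΔX + cos λ·ΔY = −(-0.090007)(-241.9) + (0.995941)(-384.0) = -404.21 m.
1° of latitude spans πR/180 = 111317 m; at latitude φ, 1° of longitude spans that × cos φ = 70737.4 m, so Δλ = -404.21 / 70737.4 × 3600 = -20.571″.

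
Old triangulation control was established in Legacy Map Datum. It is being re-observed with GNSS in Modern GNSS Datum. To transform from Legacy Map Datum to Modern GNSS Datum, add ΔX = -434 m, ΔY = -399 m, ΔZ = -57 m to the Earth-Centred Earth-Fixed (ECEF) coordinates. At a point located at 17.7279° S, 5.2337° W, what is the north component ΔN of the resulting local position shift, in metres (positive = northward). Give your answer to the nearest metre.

At φ = -17.7279°, λ = -5.2337°: sin φ = -0.304497, cos φ = 0.952513, sin λ = -0.091218, cos λ = 0.995831.
ΔN = −sin φ cos λ·ΔX − sin φ sin λ·ΔY + cos φ·ΔZ = −(-0.304497)(0.995831)(-434) − (-0.304497)(-0.091218)(-399) + (0.952513)(-57) = -174.81 m.

ΔN = -175 m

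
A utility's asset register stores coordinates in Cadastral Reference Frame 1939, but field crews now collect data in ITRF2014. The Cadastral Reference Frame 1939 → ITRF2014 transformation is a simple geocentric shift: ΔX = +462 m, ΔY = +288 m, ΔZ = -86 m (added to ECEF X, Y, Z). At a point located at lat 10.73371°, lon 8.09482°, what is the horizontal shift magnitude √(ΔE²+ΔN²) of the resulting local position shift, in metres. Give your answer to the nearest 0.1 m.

The local east axis at (φ, λ) is (−sin λ, cos λ, 0), so ΔE = −sin(8.09482°)·462 + cos(8.09482°)·288 = 220.08 m.
The local north axis is (−sin φ cos λ, −sin φ sin λ, cos φ), giving ΔN = -85.188 − 7.553 − 84.495 = -177.24 m.
Horizontal magnitude = √(ΔE² + ΔN²) = √(220.08² + (-177.24)²) = 282.57 m.

282.6 m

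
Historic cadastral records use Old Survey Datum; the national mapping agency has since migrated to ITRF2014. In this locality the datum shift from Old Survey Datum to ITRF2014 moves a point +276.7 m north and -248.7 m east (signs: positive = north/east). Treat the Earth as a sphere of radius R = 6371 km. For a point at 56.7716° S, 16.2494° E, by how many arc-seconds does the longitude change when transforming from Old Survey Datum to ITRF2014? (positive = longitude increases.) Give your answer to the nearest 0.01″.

Δλ = -14.69″

At latitude -56.7716°, cos φ = 0.547978.
One radian of longitude at latitude φ spans R cos φ, so Δλ = ΔE / (R cos φ) = -248.7 / (6371000 × 0.547978) = -7.1237e-05 rad = -14.694″.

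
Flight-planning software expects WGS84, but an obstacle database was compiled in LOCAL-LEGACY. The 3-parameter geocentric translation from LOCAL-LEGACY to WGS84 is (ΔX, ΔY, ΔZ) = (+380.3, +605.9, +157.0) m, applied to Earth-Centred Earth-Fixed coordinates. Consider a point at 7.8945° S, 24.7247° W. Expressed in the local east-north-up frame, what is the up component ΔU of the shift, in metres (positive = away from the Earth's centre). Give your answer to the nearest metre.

ΔU = 70 m

The local up (radial) axis is (cos φ cos λ, cos φ sin λ, sin φ), giving ΔU = 342.163 − 251.021 − 21.564 = 69.58 m.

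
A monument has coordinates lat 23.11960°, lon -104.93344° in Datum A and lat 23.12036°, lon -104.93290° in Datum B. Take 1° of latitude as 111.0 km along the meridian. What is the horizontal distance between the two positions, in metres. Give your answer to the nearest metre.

101 m

Δφ = 23.12036° − 23.11960° = +0.00076°; Δλ = -104.93290° − -104.93344° = +0.00054°.
ΔN = Δφ × 111000 = 84.4 m; ΔE = Δλ × 111000 × cos(23.11960°) = +0.00054 × 111000 × 0.919687 = 55.1 m.
Distance = √(ΔE² + ΔN²) = √(55.1² + 84.4²) = 100.8 m.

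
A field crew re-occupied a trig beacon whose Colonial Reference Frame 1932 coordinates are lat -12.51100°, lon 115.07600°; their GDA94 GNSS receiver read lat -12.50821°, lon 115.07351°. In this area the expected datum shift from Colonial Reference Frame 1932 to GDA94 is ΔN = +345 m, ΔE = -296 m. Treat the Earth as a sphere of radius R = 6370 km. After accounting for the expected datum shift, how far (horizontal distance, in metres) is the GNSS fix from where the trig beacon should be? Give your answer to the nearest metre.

43 m

Observed coordinate differences: Δφ = +0.00279°, Δλ = -0.00249°.
Converting to metres (1° lat = 111177 m, cos φ = 0.976254): observed ΔN = 310.2 m, observed ΔE = -270.3 m.
Subtracting the expected shift leaves a residual of 310.2 − (345) = -34.8 m north and -270.3 − (-296) = 25.7 m east.
Residual distance = √((-34.8)² + 25.7²) = 43.3 m.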